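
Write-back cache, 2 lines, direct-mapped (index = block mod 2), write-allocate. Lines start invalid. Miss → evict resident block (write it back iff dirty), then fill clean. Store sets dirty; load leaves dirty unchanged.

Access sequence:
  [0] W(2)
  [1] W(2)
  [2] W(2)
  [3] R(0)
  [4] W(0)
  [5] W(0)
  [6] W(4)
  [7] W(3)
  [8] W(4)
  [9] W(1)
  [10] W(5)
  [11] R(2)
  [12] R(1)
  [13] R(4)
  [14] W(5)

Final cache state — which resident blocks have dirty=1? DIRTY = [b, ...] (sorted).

DIRTY = [5]

  0 | W B2 → L0 miss [D]
  1 | W B2 → L0 hit [D]
  2 | W B2 → L0 hit [D]
  3 | R B0 → L0 miss wb→B2 [-]
  4 | W B0 → L0 hit [D]
  5 | W B0 → L0 hit [D]
  6 | W B4 → L0 miss wb→B0 [D]
  7 | W B3 → L1 miss [D]
  8 | W B4 → L0 hit [D]
  9 | W B1 → L1 miss wb→B3 [D]
  10 | W B5 → L1 miss wb→B1 [D]
  11 | R B2 → L0 miss wb→B4 [-]
  12 | R B1 → L1 miss wb→B5 [-]
  13 | R B4 → L0 miss [-]
  14 | W B5 → L1 miss [D]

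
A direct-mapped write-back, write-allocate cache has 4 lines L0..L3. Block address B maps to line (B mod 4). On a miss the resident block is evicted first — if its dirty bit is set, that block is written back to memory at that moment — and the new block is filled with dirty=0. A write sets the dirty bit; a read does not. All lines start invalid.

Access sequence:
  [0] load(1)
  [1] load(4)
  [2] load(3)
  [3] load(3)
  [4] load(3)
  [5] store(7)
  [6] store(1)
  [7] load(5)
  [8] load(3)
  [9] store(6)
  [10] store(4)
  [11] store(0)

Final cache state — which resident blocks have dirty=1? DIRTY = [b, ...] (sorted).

DIRTY = [0, 6]

0: R B1 → L1 miss [-]
1: R B4 → L0 miss [-]
2: R B3 → L3 miss [-]
3: R B3 → L3 hit [-]
4: R B3 → L3 hit [-]
5: W B7 → L3 miss [D]
6: W B1 → L1 hit [D]
7: R B5 → L1 miss wb→B1 [-]
8: R B3 → L3 miss wb→B7 [-]
9: W B6 → L2 miss [D]
10: W B4 → L0 hit [D]
11: W B0 → L0 miss wb→B4 [D]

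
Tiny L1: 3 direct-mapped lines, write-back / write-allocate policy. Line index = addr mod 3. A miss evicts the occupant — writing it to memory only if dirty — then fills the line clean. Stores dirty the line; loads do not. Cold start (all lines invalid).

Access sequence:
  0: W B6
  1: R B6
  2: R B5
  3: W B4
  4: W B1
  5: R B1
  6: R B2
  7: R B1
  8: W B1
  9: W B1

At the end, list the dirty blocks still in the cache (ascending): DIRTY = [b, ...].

DIRTY = [1, 6]

0: W B6 → L0 miss [D]
1: R B6 → L0 hit [D]
2: R B5 → L2 miss [-]
3: W B4 → L1 miss [D]
4: W B1 → L1 miss wb→B4 [D]
5: R B1 → L1 hit [D]
6: R B2 → L2 miss [-]
7: R B1 → L1 hit [D]
8: W B1 → L1 hit [D]
9: W B1 → L1 hit [D]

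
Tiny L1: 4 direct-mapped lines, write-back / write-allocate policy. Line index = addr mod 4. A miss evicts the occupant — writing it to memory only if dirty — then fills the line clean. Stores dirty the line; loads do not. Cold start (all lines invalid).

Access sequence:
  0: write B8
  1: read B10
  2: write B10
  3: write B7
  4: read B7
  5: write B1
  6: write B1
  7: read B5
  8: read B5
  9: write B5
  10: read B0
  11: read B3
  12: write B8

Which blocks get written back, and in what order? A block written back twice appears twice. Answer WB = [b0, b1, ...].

WB = [1, 8, 7]

  0 | W B8 → L0 miss [D]
  1 | R B10 → L2 miss [-]
  2 | W B10 → L2 hit [D]
  3 | W B7 → L3 miss [D]
  4 | R B7 → L3 hit [D]
  5 | W B1 → L1 miss [D]
  6 | W B1 → L1 hit [D]
  7 | R B5 → L1 miss wb→B1 [-]
  8 | R B5 → L1 hit [-]
  9 | W B5 → L1 hit [D]
  10 | R B0 → L0 miss wb→B8 [-]
  11 | R B3 → L3 miss wb→B7 [-]
  12 | W B8 → L0 miss [D]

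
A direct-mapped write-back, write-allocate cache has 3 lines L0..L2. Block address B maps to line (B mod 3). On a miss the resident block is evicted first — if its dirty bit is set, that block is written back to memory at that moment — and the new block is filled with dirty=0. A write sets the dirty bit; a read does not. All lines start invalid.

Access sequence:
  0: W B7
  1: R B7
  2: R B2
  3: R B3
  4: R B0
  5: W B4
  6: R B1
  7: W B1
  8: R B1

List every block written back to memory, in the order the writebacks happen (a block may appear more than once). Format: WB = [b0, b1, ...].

  0 | W B7 → L1 miss [D]
  1 | R B7 → L1 hit [D]
  2 | R B2 → L2 miss [-]
  3 | R B3 → L0 miss [-]
  4 | R B0 → L0 miss [-]
  5 | W B4 → L1 miss wb→B7 [D]
  6 | R B1 → L1 miss wb→B4 [-]
  7 | W B1 → L1 hit [D]
  8 | R B1 → L1 hit [D]

WB = [7, 4]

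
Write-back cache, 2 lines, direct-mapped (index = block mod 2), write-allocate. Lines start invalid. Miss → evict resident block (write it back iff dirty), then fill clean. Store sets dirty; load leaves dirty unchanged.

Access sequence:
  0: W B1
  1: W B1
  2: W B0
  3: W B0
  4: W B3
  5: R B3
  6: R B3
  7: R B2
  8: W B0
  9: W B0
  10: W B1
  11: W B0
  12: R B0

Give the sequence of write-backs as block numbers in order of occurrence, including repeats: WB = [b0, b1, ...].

WB = [1, 0, 3]

0: W B1 → L1 miss [D]
1: W B1 → L1 hit [D]
2: W B0 → L0 miss [D]
3: W B0 → L0 hit [D]
4: W B3 → L1 miss wb→B1 [D]
5: R B3 → L1 hit [D]
6: R B3 → L1 hit [D]
7: R B2 → L0 miss wb→B0 [-]
8: W B0 → L0 miss [D]
9: W B0 → L0 hit [D]
10: W B1 → L1 miss wb→B3 [D]
11: W B0 → L0 hit [D]
12: R B0 → L0 hit [D]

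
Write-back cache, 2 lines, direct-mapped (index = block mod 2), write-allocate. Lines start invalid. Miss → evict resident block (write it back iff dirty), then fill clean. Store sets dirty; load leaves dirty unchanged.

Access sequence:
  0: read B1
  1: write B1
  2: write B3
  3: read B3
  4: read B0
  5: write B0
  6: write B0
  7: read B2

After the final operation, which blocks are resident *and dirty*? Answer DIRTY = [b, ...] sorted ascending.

DIRTY = [3]

0: R B1 → L1 miss [-]
1: W B1 → L1 hit [D]
2: W B3 → L1 miss wb→B1 [D]
3: R B3 → L1 hit [D]
4: R B0 → L0 miss [-]
5: W B0 → L0 hit [D]
6: W B0 → L0 hit [D]
7: R B2 → L0 miss wb→B0 [-]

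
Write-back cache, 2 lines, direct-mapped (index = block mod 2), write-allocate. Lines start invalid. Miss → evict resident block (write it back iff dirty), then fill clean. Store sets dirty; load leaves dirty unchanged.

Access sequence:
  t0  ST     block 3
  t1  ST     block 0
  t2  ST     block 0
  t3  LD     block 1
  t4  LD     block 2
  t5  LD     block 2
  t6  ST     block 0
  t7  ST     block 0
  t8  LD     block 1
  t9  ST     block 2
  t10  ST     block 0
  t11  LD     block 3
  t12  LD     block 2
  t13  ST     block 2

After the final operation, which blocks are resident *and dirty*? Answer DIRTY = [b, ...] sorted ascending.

0: W B3 → L1 miss [D]
1: W B0 → L0 miss [D]
2: W B0 → L0 hit [D]
3: R B1 → L1 miss wb→B3 [-]
4: R B2 → L0 miss wb→B0 [-]
5: R B2 → L0 hit [-]
6: W B0 → L0 miss [D]
7: W B0 → L0 hit [D]
8: R B1 → L1 hit [-]
9: W B2 → L0 miss wb→B0 [D]
10: W B0 → L0 miss wb→B2 [D]
11: R B3 → L1 miss [-]
12: R B2 → L0 miss wb→B0 [-]
13: W B2 → L0 hit [D]

DIRTY = [2]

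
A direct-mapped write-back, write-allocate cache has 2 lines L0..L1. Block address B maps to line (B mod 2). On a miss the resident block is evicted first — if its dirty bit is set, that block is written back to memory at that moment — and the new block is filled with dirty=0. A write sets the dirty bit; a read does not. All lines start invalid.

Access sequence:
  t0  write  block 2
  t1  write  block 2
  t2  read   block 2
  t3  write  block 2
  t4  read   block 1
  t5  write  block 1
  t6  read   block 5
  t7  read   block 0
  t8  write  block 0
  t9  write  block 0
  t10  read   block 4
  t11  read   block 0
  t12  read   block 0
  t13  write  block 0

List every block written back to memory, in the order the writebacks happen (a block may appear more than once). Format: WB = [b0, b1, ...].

0: W B2 → L0 miss [D]
1: W B2 → L0 hit [D]
2: R B2 → L0 hit [D]
3: W B2 → L0 hit [D]
4: R B1 → L1 miss [-]
5: W B1 → L1 hit [D]
6: R B5 → L1 miss wb→B1 [-]
7: R B0 → L0 miss wb→B2 [-]
8: W B0 → L0 hit [D]
9: W B0 → L0 hit [D]
10: R B4 → L0 miss wb→B0 [-]
11: R B0 → L0 miss [-]
12: R B0 → L0 hit [-]
13: W B0 → L0 hit [D]

WB = [1, 2, 0]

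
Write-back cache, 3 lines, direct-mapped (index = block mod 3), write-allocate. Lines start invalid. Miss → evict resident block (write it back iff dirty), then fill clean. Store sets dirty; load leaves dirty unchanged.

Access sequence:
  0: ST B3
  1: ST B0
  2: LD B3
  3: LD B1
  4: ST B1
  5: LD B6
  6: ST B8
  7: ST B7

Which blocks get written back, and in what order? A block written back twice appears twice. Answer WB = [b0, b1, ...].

WB = [3, 0, 1]

  0 | W B3 → L0 miss [D]
  1 | W B0 → L0 miss wb→B3 [D]
  2 | R B3 → L0 miss wb→B0 [-]
  3 | R B1 → L1 miss [-]
  4 | W B1 → L1 hit [D]
  5 | R B6 → L0 miss [-]
  6 | W B8 → L2 miss [D]
  7 | W B7 → L1 miss wb→B1 [D]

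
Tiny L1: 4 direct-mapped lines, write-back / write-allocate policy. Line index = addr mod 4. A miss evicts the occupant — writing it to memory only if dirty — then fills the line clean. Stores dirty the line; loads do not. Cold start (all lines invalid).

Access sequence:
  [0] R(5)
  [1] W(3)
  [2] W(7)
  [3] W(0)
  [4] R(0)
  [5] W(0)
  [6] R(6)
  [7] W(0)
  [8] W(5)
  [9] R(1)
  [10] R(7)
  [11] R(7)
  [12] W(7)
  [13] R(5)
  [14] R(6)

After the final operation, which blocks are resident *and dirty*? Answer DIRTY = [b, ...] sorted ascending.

0: R B5 → L1 miss [-]
1: W B3 → L3 miss [D]
2: W B7 → L3 miss wb→B3 [D]
3: W B0 → L0 miss [D]
4: R B0 → L0 hit [D]
5: W B0 → L0 hit [D]
6: R B6 → L2 miss [-]
7: W B0 → L0 hit [D]
8: W B5 → L1 hit [D]
9: R B1 → L1 miss wb→B5 [-]
10: R B7 → L3 hit [D]
11: R B7 → L3 hit [D]
12: W B7 → L3 hit [D]
13: R B5 → L1 miss [-]
14: R B6 → L2 hit [-]

DIRTY = [0, 7]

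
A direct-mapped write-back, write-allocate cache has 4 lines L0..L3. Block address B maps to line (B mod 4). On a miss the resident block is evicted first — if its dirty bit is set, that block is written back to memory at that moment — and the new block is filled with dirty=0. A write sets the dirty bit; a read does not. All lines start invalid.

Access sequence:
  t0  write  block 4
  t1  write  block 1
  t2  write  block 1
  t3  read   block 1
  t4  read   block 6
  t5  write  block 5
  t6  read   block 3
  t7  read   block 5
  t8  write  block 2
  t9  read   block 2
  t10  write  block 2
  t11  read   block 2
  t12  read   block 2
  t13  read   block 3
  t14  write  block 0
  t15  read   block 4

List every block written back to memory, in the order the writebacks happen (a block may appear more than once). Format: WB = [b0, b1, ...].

  0 | W B4 → L0 miss [D]
  1 | W B1 → L1 miss [D]
  2 | W B1 → L1 hit [D]
  3 | R B1 → L1 hit [D]
  4 | R B6 → L2 miss [-]
  5 | W B5 → L1 miss wb→B1 [D]
  6 | R B3 → L3 miss [-]
  7 | R B5 → L1 hit [D]
  8 | W B2 → L2 miss [D]
  9 | R B2 → L2 hit [D]
  10 | W B2 → L2 hit [D]
  11 | R B2 → L2 hit [D]
  12 | R B2 → L2 hit [D]
  13 | R B3 → L3 hit [-]
  14 | W B0 → L0 miss wb→B4 [D]
  15 | R B4 → L0 miss wb→B0 [-]

WB = [1, 4, 0]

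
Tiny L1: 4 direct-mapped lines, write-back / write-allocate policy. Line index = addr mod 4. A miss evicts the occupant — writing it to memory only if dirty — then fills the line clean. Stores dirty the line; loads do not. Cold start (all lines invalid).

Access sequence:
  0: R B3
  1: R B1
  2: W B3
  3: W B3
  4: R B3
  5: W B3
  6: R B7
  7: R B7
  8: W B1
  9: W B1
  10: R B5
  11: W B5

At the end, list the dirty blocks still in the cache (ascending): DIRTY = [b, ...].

0: R B3 → L3 miss [-]
1: R B1 → L1 miss [-]
2: W B3 → L3 hit [D]
3: W B3 → L3 hit [D]
4: R B3 → L3 hit [D]
5: W B3 → L3 hit [D]
6: R B7 → L3 miss wb→B3 [-]
7: R B7 → L3 hit [-]
8: W B1 → L1 hit [D]
9: W B1 → L1 hit [D]
10: R B5 → L1 miss wb→B1 [-]
11: W B5 → L1 hit [D]

DIRTY = [5]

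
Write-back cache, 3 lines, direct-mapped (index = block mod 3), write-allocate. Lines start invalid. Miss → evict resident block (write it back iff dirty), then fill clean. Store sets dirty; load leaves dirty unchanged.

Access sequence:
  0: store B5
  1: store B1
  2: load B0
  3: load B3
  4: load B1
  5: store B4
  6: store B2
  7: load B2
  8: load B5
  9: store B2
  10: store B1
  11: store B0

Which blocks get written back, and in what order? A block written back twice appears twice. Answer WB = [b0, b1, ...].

WB = [1, 5, 2, 4]

0: W B5 → L2 miss [D]
1: W B1 → L1 miss [D]
2: R B0 → L0 miss [-]
3: R B3 → L0 miss [-]
4: R B1 → L1 hit [D]
5: W B4 → L1 miss wb→B1 [D]
6: W B2 → L2 miss wb→B5 [D]
7: R B2 → L2 hit [D]
8: R B5 → L2 miss wb→B2 [-]
9: W B2 → L2 miss [D]
10: W B1 → L1 miss wb→B4 [D]
11: W B0 → L0 miss [D]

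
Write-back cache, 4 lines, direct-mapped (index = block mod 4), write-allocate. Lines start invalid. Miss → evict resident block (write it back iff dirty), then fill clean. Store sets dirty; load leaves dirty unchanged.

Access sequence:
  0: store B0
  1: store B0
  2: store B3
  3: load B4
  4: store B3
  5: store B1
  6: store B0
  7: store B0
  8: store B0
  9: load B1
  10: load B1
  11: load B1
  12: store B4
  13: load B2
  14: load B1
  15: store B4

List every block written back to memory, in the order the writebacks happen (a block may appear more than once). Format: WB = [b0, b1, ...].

0: W B0 -> L0 miss  d=D]
1: W B0 -> L0 hit  d=D]
2: W B3 -> L3 miss  d=D]
3: R B4 -> L0 miss wb->B0  d=-]
4: W B3 -> L3 hit  d=D]
5: W B1 -> L1 miss  d=D]
6: W B0 -> L0 miss  d=D]
7: W B0 -> L0 hit  d=D]
8: W B0 -> L0 hit  d=D]
9: R B1 -> L1 hit  d=D]
10: R B1 -> L1 hit  d=D]
11: R B1 -> L1 hit  d=D]
12: W B4 -> L0 miss wb->B0  d=D]
13: R B2 -> L2 miss  d=-]
14: R B1 -> L1 hit  d=D]
15: W B4 -> L0 hit  d=D]

WB = [0, 0]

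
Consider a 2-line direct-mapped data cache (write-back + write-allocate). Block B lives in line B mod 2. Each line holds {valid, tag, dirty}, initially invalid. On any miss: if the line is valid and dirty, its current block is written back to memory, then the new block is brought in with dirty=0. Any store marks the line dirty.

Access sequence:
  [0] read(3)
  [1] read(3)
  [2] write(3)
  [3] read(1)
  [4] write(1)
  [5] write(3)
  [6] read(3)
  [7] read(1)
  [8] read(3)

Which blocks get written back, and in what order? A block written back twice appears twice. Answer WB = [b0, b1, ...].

0: R B3 → L1 miss [-]
1: R B3 → L1 hit [-]
2: W B3 → L1 hit [D]
3: R B1 → L1 miss wb→B3 [-]
4: W B1 → L1 hit [D]
5: W B3 → L1 miss wb→B1 [D]
6: R B3 → L1 hit [D]
7: R B1 → L1 miss wb→B3 [-]
8: R B3 → L1 miss [-]

WB = [3, 1, 3]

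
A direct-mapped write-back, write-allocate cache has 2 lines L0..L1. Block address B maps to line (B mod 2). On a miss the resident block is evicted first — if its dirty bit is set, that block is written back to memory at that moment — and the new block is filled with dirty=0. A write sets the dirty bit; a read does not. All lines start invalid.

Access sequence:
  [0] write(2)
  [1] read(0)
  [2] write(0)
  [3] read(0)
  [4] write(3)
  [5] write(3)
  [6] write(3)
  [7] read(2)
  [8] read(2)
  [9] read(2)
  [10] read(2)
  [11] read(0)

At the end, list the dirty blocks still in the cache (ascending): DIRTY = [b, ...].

  0 | W B2 → L0 miss [D]
  1 | R B0 → L0 miss wb→B2 [-]
  2 | W B0 → L0 hit [D]
  3 | R B0 → L0 hit [D]
  4 | W B3 → L1 miss [D]
  5 | W B3 → L1 hit [D]
  6 | W B3 → L1 hit [D]
  7 | R B2 → L0 miss wb→B0 [-]
  8 | R B2 → L0 hit [-]
  9 | R B2 → L0 hit [-]
  10 | R B2 → L0 hit [-]
  11 | R B0 → L0 miss [-]

DIRTY = [3]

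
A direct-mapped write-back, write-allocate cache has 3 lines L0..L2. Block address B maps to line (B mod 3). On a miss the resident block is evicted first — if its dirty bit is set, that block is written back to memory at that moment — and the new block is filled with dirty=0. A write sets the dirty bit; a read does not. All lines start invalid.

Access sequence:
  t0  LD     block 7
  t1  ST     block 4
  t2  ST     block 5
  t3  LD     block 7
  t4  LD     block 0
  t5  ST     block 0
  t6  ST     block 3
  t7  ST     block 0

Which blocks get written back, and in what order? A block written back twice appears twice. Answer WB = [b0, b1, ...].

  0 | R B7 → L1 miss [-]
  1 | W B4 → L1 miss [D]
  2 | W B5 → L2 miss [D]
  3 | R B7 → L1 miss wb→B4 [-]
  4 | R B0 → L0 miss [-]
  5 | W B0 → L0 hit [D]
  6 | W B3 → L0 miss wb→B0 [D]
  7 | W B0 → L0 miss wb→B3 [D]

WB = [4, 0, 3]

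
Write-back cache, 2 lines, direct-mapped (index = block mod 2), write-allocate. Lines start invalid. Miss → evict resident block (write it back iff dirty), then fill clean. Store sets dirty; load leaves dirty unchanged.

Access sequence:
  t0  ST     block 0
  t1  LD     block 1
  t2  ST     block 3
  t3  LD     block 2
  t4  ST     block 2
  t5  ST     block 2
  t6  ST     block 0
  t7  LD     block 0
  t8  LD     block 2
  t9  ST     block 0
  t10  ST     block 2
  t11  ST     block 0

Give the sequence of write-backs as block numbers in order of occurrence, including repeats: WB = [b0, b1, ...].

0: W B0 → L0 miss [D]
1: R B1 → L1 miss [-]
2: W B3 → L1 miss [D]
3: R B2 → L0 miss wb→B0 [-]
4: W B2 → L0 hit [D]
5: W B2 → L0 hit [D]
6: W B0 → L0 miss wb→B2 [D]
7: R B0 → L0 hit [D]
8: R B2 → L0 miss wb→B0 [-]
9: W B0 → L0 miss [D]
10: W B2 → L0 miss wb→B0 [D]
11: W B0 → L0 miss wb→B2 [D]

WB = [0, 2, 0, 0, 2]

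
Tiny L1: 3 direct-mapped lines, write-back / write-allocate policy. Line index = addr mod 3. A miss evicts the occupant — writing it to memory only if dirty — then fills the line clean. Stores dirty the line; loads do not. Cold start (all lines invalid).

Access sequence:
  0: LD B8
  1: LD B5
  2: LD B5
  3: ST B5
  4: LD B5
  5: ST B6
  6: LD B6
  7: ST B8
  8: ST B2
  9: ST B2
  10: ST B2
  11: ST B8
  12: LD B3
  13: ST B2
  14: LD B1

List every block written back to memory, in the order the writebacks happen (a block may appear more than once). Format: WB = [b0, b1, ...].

  0 | R B8 → L2 miss [-]
  1 | R B5 → L2 miss [-]
  2 | R B5 → L2 hit [-]
  3 | W B5 → L2 hit [D]
  4 | R B5 → L2 hit [D]
  5 | W B6 → L0 miss [D]
  6 | R B6 → L0 hit [D]
  7 | W B8 → L2 miss wb→B5 [D]
  8 | W B2 → L2 miss wb→B8 [D]
  9 | W B2 → L2 hit [D]
  10 | W B2 → L2 hit [D]
  11 | W B8 → L2 miss wb→B2 [D]
  12 | R B3 → L0 miss wb→B6 [-]
  13 | W B2 → L2 miss wb→B8 [D]
  14 | R B1 → L1 miss [-]

WB = [5, 8, 2, 6, 8]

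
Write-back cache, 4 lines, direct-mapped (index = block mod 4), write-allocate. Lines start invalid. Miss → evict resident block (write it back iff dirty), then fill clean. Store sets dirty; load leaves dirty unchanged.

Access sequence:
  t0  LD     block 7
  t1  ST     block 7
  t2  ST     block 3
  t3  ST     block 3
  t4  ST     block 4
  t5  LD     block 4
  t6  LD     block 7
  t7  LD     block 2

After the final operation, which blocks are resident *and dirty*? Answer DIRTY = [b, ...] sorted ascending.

0: R B7 → L3 miss [-]
1: W B7 → L3 hit [D]
2: W B3 → L3 miss wb→B7 [D]
3: W B3 → L3 hit [D]
4: W B4 → L0 miss [D]
5: R B4 → L0 hit [D]
6: R B7 → L3 miss wb→B3 [-]
7: R B2 → L2 miss [-]

DIRTY = [4]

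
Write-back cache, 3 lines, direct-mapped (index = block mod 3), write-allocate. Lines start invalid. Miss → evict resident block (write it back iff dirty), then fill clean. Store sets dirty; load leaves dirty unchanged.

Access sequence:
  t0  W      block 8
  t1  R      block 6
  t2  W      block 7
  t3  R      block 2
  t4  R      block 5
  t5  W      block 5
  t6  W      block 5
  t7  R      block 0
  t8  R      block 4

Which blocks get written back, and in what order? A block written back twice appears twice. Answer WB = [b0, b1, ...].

WB = [8, 7]

0: W B8 → L2 miss [D]
1: R B6 → L0 miss [-]
2: W B7 → L1 miss [D]
3: R B2 → L2 miss wb→B8 [-]
4: R B5 → L2 miss [-]
5: W B5 → L2 hit [D]
6: W B5 → L2 hit [D]
7: R B0 → L0 miss [-]
8: R B4 → L1 miss wb→B7 [-]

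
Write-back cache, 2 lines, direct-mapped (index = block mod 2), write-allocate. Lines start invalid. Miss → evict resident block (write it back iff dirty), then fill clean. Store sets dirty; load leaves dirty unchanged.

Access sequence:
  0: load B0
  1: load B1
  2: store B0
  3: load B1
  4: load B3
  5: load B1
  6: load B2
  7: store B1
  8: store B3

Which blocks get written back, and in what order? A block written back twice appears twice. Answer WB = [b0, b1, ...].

WB = [0, 1]

0: R B0 -> L0 miss  d=-]
1: R B1 -> L1 miss  d=-]
2: W B0 -> L0 hit  d=D]
3: R B1 -> L1 hit  d=-]
4: R B3 -> L1 miss  d=-]
5: R B1 -> L1 miss  d=-]
6: R B2 -> L0 miss wb->B0  d=-]
7: W B1 -> L1 hit  d=D]
8: W B3 -> L1 miss wb->B1  d=D]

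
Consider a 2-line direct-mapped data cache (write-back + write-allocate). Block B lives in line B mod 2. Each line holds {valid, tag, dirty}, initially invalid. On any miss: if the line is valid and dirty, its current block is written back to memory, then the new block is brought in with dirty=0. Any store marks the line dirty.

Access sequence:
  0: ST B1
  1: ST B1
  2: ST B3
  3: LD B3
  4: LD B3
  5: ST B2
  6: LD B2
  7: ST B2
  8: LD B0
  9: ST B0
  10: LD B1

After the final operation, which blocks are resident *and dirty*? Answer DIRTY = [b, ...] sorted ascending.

0: W B1 -> L1 miss  d=D]
1: W B1 -> L1 hit  d=D]
2: W B3 -> L1 miss wb->B1  d=D]
3: R B3 -> L1 hit  d=D]
4: R B3 -> L1 hit  d=D]
5: W B2 -> L0 miss  d=D]
6: R B2 -> L0 hit  d=D]
7: W B2 -> L0 hit  d=D]
8: R B0 -> L0 miss wb->B2  d=-]
9: W B0 -> L0 hit  d=D]
10: R B1 -> L1 miss wb->B3  d=-]

DIRTY = [0]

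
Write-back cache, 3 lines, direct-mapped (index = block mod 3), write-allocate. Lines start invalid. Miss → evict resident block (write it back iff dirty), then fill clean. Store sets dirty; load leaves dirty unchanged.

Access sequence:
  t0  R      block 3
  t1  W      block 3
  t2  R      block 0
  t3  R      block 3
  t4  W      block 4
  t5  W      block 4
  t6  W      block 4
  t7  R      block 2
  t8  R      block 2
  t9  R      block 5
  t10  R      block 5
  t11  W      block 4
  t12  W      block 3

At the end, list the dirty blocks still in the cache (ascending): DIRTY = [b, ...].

  0 | R B3 → L0 miss [-]
  1 | W B3 → L0 hit [D]
  2 | R B0 → L0 miss wb→B3 [-]
  3 | R B3 → L0 miss [-]
  4 | W B4 → L1 miss [D]
  5 | W B4 → L1 hit [D]
  6 | W B4 → L1 hit [D]
  7 | R B2 → L2 miss [-]
  8 | R B2 → L2 hit [-]
  9 | R B5 → L2 miss [-]
  10 | R B5 → L2 hit [-]
  11 | W B4 → L1 hit [D]
  12 | W B3 → L0 hit [D]

DIRTY = [3, 4]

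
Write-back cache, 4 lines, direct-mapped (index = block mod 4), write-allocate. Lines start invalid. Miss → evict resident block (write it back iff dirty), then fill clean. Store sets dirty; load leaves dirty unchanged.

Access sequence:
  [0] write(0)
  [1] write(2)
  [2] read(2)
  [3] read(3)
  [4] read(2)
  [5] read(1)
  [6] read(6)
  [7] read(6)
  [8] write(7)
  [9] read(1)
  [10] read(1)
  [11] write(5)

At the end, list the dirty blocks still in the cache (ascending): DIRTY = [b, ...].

0: W B0 -> L0 miss  d=D]
1: W B2 -> L2 miss  d=D]
2: R B2 -> L2 hit  d=D]
3: R B3 -> L3 miss  d=-]
4: R B2 -> L2 hit  d=D]
5: R B1 -> L1 miss  d=-]
6: R B6 -> L2 miss wb->B2  d=-]
7: R B6 -> L2 hit  d=-]
8: W B7 -> L3 miss  d=D]
9: R B1 -> L1 hit  d=-]
10: R B1 -> L1 hit  d=-]
11: W B5 -> L1 miss  d=D]

DIRTY = [0, 5, 7]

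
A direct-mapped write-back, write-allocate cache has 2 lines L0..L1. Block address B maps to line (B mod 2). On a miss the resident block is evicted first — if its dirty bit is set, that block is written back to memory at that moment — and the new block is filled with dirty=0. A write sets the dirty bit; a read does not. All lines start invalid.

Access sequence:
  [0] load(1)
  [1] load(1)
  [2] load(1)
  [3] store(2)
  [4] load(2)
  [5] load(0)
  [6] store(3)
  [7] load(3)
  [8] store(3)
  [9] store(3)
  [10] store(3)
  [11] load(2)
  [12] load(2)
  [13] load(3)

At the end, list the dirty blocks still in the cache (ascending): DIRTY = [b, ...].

0: R B1 -> L1 miss  d=-]
1: R B1 -> L1 hit  d=-]
2: R B1 -> L1 hit  d=-]
3: W B2 -> L0 miss  d=D]
4: R B2 -> L0 hit  d=D]
5: R B0 -> L0 miss wb->B2  d=-]
6: W B3 -> L1 miss  d=D]
7: R B3 -> L1 hit  d=D]
8: W B3 -> L1 hit  d=D]
9: W B3 -> L1 hit  d=D]
10: W B3 -> L1 hit  d=D]
11: R B2 -> L0 miss  d=-]
12: R B2 -> L0 hit  d=-]
13: R B3 -> L1 hit  d=D]

DIRTY = [3]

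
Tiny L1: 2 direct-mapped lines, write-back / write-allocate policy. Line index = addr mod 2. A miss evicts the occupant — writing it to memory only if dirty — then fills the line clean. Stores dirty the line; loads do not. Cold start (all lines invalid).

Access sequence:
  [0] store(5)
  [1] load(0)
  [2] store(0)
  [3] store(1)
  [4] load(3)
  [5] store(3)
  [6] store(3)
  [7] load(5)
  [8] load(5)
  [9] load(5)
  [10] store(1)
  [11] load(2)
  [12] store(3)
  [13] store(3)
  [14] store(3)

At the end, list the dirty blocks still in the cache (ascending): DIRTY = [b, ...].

  0 | W B5 → L1 miss [D]
  1 | R B0 → L0 miss [-]
  2 | W B0 → L0 hit [D]
  3 | W B1 → L1 miss wb→B5 [D]
  4 | R B3 → L1 miss wb→B1 [-]
  5 | W B3 → L1 hit [D]
  6 | W B3 → L1 hit [D]
  7 | R B5 → L1 miss wb→B3 [-]
  8 | R B5 → L1 hit [-]
  9 | R B5 → L1 hit [-]
  10 | W B1 → L1 miss [D]
  11 | R B2 → L0 miss wb→B0 [-]
  12 | W B3 → L1 miss wb→B1 [D]
  13 | W B3 → L1 hit [D]
  14 | W B3 → L1 hit [D]

DIRTY = [3]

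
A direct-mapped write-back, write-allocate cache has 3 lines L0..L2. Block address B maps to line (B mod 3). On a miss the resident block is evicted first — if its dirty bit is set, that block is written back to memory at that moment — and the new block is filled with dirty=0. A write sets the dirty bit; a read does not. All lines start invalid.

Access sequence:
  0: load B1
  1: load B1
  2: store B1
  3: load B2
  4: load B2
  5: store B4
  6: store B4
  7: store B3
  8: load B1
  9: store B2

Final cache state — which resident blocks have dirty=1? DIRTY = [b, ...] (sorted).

  0 | R B1 → L1 miss [-]
  1 | R B1 → L1 hit [-]
  2 | W B1 → L1 hit [D]
  3 | R B2 → L2 miss [-]
  4 | R B2 → L2 hit [-]
  5 | W B4 → L1 miss wb→B1 [D]
  6 | W B4 → L1 hit [D]
  7 | W B3 → L0 miss [D]
  8 | R B1 → L1 miss wb→B4 [-]
  9 | W B2 → L2 hit [D]

DIRTY = [2, 3]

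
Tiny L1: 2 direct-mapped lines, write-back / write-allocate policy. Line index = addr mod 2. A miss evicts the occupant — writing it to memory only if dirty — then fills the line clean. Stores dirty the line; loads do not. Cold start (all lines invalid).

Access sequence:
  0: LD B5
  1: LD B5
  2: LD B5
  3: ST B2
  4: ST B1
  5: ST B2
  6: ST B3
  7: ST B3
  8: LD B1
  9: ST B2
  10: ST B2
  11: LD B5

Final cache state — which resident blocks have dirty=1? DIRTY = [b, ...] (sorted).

DIRTY = [2]

0: R B5 -> L1 miss  d=-]
1: R B5 -> L1 hit  d=-]
2: R B5 -> L1 hit  d=-]
3: W B2 -> L0 miss  d=D]
4: W B1 -> L1 miss  d=D]
5: W B2 -> L0 hit  d=D]
6: W B3 -> L1 miss wb->B1  d=D]
7: W B3 -> L1 hit  d=D]
8: R B1 -> L1 miss wb->B3  d=-]
9: W B2 -> L0 hit  d=D]
10: W B2 -> L0 hit  d=D]
11: R B5 -> L1 miss  d=-]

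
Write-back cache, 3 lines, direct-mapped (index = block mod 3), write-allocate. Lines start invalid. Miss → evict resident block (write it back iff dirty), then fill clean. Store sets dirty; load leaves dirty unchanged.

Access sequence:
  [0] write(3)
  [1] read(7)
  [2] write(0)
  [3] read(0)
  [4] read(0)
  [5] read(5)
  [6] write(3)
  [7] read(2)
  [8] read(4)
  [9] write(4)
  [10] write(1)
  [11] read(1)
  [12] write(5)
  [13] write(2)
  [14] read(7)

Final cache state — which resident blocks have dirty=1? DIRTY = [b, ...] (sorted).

DIRTY = [2, 3]

  0 | W B3 → L0 miss [D]
  1 | R B7 → L1 miss [-]
  2 | W B0 → L0 miss wb→B3 [D]
  3 | R B0 → L0 hit [D]
  4 | R B0 → L0 hit [D]
  5 | R B5 → L2 miss [-]
  6 | W B3 → L0 miss wb→B0 [D]
  7 | R B2 → L2 miss [-]
  8 | R B4 → L1 miss [-]
  9 | W B4 → L1 hit [D]
  10 | W B1 → L1 miss wb→B4 [D]
  11 | R B1 → L1 hit [D]
  12 | W B5 → L2 miss [D]
  13 | W B2 → L2 miss wb→B5 [D]
  14 | R B7 → L1 miss wb→B1 [-]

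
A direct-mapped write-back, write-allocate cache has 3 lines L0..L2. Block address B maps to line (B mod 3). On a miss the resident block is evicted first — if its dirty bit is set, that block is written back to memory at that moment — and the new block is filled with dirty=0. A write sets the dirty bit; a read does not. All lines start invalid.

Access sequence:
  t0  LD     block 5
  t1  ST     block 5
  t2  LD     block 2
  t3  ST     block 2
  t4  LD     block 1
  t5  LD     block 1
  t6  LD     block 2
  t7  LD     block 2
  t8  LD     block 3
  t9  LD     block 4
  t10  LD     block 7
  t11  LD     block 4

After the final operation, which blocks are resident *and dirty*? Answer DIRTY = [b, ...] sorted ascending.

DIRTY = [2]

0: R B5 → L2 miss [-]
1: W B5 → L2 hit [D]
2: R B2 → L2 miss wb→B5 [-]
3: W B2 → L2 hit [D]
4: R B1 → L1 miss [-]
5: R B1 → L1 hit [-]
6: R B2 → L2 hit [D]
7: R B2 → L2 hit [D]
8: R B3 → L0 miss [-]
9: R B4 → L1 miss [-]
10: R B7 → L1 miss [-]
11: R B4 → L1 miss [-]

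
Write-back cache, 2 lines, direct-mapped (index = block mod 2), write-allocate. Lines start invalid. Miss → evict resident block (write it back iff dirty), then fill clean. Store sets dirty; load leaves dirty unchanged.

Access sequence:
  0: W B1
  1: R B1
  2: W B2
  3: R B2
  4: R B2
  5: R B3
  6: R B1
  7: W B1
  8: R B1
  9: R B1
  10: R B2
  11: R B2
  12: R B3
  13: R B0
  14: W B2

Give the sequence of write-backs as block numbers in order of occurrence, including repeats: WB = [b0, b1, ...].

WB = [1, 1, 2]

0: W B1 -> L1 miss  d=D]
1: R B1 -> L1 hit  d=D]
2: W B2 -> L0 miss  d=D]
3: R B2 -> L0 hit  d=D]
4: R B2 -> L0 hit  d=D]
5: R B3 -> L1 miss wb->B1  d=-]
6: R B1 -> L1 miss  d=-]
7: W B1 -> L1 hit  d=D]
8: R B1 -> L1 hit  d=D]
9: R B1 -> L1 hit  d=D]
10: R B2 -> L0 hit  d=D]
11: R B2 -> L0 hit  d=D]
12: R B3 -> L1 miss wb->B1  d=-]
13: R B0 -> L0 miss wb->B2  d=-]
14: W B2 -> L0 miss  d=D]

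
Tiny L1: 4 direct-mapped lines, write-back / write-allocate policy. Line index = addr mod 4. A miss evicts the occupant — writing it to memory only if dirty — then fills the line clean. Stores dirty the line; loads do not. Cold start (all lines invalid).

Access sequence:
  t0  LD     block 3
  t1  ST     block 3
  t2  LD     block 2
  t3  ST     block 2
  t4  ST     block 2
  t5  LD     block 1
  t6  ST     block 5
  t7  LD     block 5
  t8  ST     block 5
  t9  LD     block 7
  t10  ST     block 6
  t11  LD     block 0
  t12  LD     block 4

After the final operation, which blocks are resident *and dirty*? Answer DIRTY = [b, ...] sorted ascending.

  0 | R B3 → L3 miss [-]
  1 | W B3 → L3 hit [D]
  2 | R B2 → L2 miss [-]
  3 | W B2 → L2 hit [D]
  4 | W B2 → L2 hit [D]
  5 | R B1 → L1 miss [-]
  6 | W B5 → L1 miss [D]
  7 | R B5 → L1 hit [D]
  8 | W B5 → L1 hit [D]
  9 | R B7 → L3 miss wb→B3 [-]
  10 | W B6 → L2 miss wb→B2 [D]
  11 | R B0 → L0 miss [-]
  12 | R B4 → L0 miss [-]

DIRTY = [5, 6]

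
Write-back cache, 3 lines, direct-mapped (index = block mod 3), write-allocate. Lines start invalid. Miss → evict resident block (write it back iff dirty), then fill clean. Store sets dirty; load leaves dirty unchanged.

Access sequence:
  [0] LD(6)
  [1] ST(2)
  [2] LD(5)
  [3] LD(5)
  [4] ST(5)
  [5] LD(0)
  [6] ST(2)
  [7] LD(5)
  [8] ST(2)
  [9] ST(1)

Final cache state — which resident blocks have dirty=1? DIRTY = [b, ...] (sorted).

  0 | R B6 → L0 miss [-]
  1 | W B2 → L2 miss [D]
  2 | R B5 → L2 miss wb→B2 [-]
  3 | R B5 → L2 hit [-]
  4 | W B5 → L2 hit [D]
  5 | R B0 → L0 miss [-]
  6 | W B2 → L2 miss wb→B5 [D]
  7 | R B5 → L2 miss wb→B2 [-]
  8 | W B2 → L2 miss [D]
  9 | W B1 → L1 miss [D]

DIRTY = [1, 2]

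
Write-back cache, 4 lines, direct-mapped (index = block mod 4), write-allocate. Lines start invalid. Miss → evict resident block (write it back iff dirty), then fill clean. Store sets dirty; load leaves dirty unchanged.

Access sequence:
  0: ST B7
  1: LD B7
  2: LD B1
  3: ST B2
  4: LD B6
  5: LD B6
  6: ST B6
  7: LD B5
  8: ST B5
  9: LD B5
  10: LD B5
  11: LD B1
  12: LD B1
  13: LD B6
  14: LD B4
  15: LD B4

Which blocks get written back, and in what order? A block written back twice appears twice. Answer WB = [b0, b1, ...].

0: W B7 → L3 miss [D]
1: R B7 → L3 hit [D]
2: R B1 → L1 miss [-]
3: W B2 → L2 miss [D]
4: R B6 → L2 miss wb→B2 [-]
5: R B6 → L2 hit [-]
6: W B6 → L2 hit [D]
7: R B5 → L1 miss [-]
8: W B5 → L1 hit [D]
9: R B5 → L1 hit [D]
10: R B5 → L1 hit [D]
11: R B1 → L1 miss wb→B5 [-]
12: R B1 → L1 hit [-]
13: R B6 → L2 hit [D]
14: R B4 → L0 miss [-]
15: R B4 → L0 hit [-]

WB = [2, 5]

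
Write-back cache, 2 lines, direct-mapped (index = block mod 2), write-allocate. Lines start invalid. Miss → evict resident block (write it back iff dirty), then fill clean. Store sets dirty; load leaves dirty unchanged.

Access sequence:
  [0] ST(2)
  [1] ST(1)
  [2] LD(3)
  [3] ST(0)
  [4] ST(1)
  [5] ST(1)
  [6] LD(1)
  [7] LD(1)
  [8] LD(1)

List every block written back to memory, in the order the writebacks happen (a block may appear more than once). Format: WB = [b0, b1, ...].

WB = [1, 2]

  0 | W B2 → L0 miss [D]
  1 | W B1 → L1 miss [D]
  2 | R B3 → L1 miss wb→B1 [-]
  3 | W B0 → L0 miss wb→B2 [D]
  4 | W B1 → L1 miss [D]
  5 | W B1 → L1 hit [D]
  6 | R B1 → L1 hit [D]
  7 | R B1 → L1 hit [D]
  8 | R B1 → L1 hit [D]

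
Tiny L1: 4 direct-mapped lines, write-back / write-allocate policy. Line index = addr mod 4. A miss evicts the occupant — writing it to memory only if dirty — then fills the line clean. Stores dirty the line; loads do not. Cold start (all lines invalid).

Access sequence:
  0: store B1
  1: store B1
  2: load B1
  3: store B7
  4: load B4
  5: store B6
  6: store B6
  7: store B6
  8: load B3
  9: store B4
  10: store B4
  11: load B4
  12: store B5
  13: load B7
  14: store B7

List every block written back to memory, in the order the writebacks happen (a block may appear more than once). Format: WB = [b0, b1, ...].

0: W B1 -> L1 miss  d=D]
1: W B1 -> L1 hit  d=D]
2: R B1 -> L1 hit  d=D]
3: W B7 -> L3 miss  d=D]
4: R B4 -> L0 miss  d=-]
5: W B6 -> L2 miss  d=D]
6: W B6 -> L2 hit  d=D]
7: W B6 -> L2 hit  d=D]
8: R B3 -> L3 miss wb->B7  d=-]
9: W B4 -> L0 hit  d=D]
10: W B4 -> L0 hit  d=D]
11: R B4 -> L0 hit  d=D]
12: W B5 -> L1 miss wb->B1  d=D]
13: R B7 -> L3 miss  d=-]
14: W B7 -> L3 hit  d=D]

WB = [7, 1]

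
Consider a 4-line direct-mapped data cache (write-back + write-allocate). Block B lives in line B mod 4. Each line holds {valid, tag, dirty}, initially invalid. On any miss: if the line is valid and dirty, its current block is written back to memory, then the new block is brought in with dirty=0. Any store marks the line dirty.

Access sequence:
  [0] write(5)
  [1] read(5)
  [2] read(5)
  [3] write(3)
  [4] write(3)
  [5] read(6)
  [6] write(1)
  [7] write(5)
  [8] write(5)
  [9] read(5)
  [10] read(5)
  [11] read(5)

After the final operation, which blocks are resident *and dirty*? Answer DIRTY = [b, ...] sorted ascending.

  0 | W B5 → L1 miss [D]
  1 | R B5 → L1 hit [D]
  2 | R B5 → L1 hit [D]
  3 | W B3 → L3 miss [D]
  4 | W B3 → L3 hit [D]
  5 | R B6 → L2 miss [-]
  6 | W B1 → L1 miss wb→B5 [D]
  7 | W B5 → L1 miss wb→B1 [D]
  8 | W B5 → L1 hit [D]
  9 | R B5 → L1 hit [D]
  10 | R B5 → L1 hit [D]
  11 | R B5 → L1 hit [D]

DIRTY = [3, 5]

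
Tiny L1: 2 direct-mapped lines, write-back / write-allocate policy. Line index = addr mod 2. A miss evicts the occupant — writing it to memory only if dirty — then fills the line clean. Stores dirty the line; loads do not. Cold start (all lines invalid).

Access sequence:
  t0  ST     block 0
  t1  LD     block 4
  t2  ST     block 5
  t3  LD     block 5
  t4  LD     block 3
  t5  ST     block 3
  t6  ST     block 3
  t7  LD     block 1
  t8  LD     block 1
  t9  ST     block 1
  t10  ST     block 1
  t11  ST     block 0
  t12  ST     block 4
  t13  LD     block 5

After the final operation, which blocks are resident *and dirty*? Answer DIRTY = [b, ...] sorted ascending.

  0 | W B0 → L0 miss [D]
  1 | R B4 → L0 miss wb→B0 [-]
  2 | W B5 → L1 miss [D]
  3 | R B5 → L1 hit [D]
  4 | R B3 → L1 miss wb→B5 [-]
  5 | W B3 → L1 hit [D]
  6 | W B3 → L1 hit [D]
  7 | R B1 → L1 miss wb→B3 [-]
  8 | R B1 → L1 hit [-]
  9 | W B1 → L1 hit [D]
  10 | W B1 → L1 hit [D]
  11 | W B0 → L0 miss [D]
  12 | W B4 → L0 miss wb→B0 [D]
  13 | R B5 → L1 miss wb→B1 [-]

DIRTY = [4]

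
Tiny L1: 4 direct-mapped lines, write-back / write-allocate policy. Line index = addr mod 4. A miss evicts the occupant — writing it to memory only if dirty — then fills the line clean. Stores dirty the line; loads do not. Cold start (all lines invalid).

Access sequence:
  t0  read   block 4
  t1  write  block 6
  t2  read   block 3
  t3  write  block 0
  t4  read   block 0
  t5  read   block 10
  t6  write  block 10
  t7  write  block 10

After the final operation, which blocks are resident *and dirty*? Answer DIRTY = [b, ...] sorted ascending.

0: R B4 -> L0 miss  d=-]
1: W B6 -> L2 miss  d=D]
2: R B3 -> L3 miss  d=-]
3: W B0 -> L0 miss  d=D]
4: R B0 -> L0 hit  d=D]
5: R B10 -> L2 miss wb->B6  d=-]
6: W B10 -> L2 hit  d=D]
7: W B10 -> L2 hit  d=D]

DIRTY = [0, 10]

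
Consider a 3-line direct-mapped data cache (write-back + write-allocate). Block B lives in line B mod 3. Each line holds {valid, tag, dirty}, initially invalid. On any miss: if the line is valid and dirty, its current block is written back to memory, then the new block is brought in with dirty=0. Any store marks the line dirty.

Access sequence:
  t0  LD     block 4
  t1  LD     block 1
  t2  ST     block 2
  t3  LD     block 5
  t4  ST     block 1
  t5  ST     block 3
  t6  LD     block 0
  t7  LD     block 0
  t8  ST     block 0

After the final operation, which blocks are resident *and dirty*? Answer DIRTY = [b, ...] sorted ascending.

0: R B4 -> L1 miss  d=-]
1: R B1 -> L1 miss  d=-]
2: W B2 -> L2 miss  d=D]
3: R B5 -> L2 miss wb->B2  d=-]
4: W B1 -> L1 hit  d=D]
5: W B3 -> L0 miss  d=D]
6: R B0 -> L0 miss wb->B3  d=-]
7: R B0 -> L0 hit  d=-]
8: W B0 -> L0 hit  d=D]

DIRTY = [0, 1]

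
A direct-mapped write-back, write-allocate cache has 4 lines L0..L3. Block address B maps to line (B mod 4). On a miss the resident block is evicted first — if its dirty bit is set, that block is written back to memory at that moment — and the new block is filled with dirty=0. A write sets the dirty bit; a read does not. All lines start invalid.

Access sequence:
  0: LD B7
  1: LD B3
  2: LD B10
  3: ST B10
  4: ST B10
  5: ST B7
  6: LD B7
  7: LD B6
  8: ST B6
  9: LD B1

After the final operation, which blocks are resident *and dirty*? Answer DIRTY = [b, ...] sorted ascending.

0: R B7 → L3 miss [-]
1: R B3 → L3 miss [-]
2: R B10 → L2 miss [-]
3: W B10 → L2 hit [D]
4: W B10 → L2 hit [D]
5: W B7 → L3 miss [D]
6: R B7 → L3 hit [D]
7: R B6 → L2 miss wb→B10 [-]
8: W B6 → L2 hit [D]
9: R B1 → L1 miss [-]

DIRTY = [6, 7]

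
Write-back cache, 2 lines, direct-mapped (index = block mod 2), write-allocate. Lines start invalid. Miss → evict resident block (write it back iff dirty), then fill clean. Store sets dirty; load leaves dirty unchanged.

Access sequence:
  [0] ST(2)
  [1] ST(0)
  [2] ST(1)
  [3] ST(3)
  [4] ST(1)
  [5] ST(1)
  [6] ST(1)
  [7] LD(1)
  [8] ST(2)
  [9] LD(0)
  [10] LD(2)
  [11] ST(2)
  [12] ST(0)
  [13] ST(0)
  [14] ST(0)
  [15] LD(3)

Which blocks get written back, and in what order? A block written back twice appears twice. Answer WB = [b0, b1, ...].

0: W B2 → L0 miss [D]
1: W B0 → L0 miss wb→B2 [D]
2: W B1 → L1 miss [D]
3: W B3 → L1 miss wb→B1 [D]
4: W B1 → L1 miss wb→B3 [D]
5: W B1 → L1 hit [D]
6: W B1 → L1 hit [D]
7: R B1 → L1 hit [D]
8: W B2 → L0 miss wb→B0 [D]
9: R B0 → L0 miss wb→B2 [-]
10: R B2 → L0 miss [-]
11: W B2 → L0 hit [D]
12: W B0 → L0 miss wb→B2 [D]
13: W B0 → L0 hit [D]
14: W B0 → L0 hit [D]
15: R B3 → L1 miss wb→B1 [-]

WB = [2, 1, 3, 0, 2, 2, 1]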